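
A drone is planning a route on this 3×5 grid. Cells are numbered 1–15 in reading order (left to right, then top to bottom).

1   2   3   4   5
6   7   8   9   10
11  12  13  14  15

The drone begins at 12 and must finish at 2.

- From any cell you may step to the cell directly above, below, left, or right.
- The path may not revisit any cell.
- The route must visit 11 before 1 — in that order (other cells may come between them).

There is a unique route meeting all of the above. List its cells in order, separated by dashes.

12 - 11 - 6 - 1 - 2

The waypoints must appear in the order 11, 1, with no cell reused.
Route from 12: left 1 to 11, up 2 to 1, right 1 to 2 — 4 moves in all.
Check: order respected (11 at step 1, 1 at step 3).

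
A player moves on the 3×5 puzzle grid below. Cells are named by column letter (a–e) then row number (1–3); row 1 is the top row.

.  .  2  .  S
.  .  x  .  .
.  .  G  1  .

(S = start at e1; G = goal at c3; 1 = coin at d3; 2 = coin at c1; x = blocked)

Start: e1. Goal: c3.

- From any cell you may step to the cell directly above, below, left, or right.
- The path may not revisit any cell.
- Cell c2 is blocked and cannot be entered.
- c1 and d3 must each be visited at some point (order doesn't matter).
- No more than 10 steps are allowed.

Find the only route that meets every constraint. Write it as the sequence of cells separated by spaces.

The budget equals the shortest possible length, so every move has to be on a shortest route through the required cells.
Route from e1: down 2 to e3, left 1 to d3, up 2 to d1, left 2 to b1, down 2 to b3, right 1 to c3 — 10 moves in all.
Check: all required cells visited; 10 ≤ 10 moves.

e1 e2 e3 d3 d2 d1 c1 b1 b2 b3 c3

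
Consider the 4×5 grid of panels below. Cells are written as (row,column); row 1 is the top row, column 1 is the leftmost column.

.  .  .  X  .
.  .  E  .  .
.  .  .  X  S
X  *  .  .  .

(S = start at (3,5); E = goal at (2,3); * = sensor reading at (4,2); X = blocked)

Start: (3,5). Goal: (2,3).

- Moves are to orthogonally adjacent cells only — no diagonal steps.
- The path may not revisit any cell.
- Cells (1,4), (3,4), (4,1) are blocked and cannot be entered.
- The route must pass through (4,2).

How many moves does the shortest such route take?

Any route passes through (4,2) somewhere between (3,5) and (2,3). Summing Manhattan distances along the two legs ((3,5) → (4,2) → (2,3)) gives a lower bound of 4 + 3 = 7 moves.
A route of 7 moves achieves this: (3,5) → (4,5) → (4,4) → (4,3) → (4,2) → (3,2) → (2,2) → (2,3).
Since 7 matches the lower bound, it is optimal.

7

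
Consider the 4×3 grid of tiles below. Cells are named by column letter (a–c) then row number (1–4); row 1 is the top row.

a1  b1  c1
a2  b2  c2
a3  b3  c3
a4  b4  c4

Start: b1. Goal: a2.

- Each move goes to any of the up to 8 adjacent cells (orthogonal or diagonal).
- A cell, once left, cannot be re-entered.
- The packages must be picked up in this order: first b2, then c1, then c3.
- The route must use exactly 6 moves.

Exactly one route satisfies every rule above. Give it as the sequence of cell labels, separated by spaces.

b1 b2 c1 c2 c3 b3 a2

The waypoints must appear in the order b2, c1, c3, with no cell reused.
Route from b1: down 1 to b2, up-right 1 to c1, down 2 to c3, left 1 to b3, up-left 1 to a2 — 6 moves in all.
Check: order respected (b2 at step 1, c1 at step 2, c3 at step 4); 6 moves as required.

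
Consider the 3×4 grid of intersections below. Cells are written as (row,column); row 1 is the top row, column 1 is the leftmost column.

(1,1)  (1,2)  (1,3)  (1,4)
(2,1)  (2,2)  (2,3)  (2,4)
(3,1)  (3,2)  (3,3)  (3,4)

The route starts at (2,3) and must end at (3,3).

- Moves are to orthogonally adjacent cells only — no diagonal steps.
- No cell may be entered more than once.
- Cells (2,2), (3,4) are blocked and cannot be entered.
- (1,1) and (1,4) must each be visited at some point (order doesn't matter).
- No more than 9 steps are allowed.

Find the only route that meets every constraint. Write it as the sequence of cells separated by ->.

(2,3) -> (2,4) -> (1,4) -> (1,3) -> (1,2) -> (1,1) -> (2,1) -> (3,1) -> (3,2) -> (3,3)

Any route must reach (1,1) and (1,4) and still end at (3,3) within 9 moves, so the order of the required stops is forced.
Route from (2,3): right to (2,4), up to (1,4), 3× left (reaching (1,1)), 2× down (reaching (3,1)), 2× right (reaching (3,3)) — 9 moves in all.
Check: all required cells visited; 9 ≤ 9 moves.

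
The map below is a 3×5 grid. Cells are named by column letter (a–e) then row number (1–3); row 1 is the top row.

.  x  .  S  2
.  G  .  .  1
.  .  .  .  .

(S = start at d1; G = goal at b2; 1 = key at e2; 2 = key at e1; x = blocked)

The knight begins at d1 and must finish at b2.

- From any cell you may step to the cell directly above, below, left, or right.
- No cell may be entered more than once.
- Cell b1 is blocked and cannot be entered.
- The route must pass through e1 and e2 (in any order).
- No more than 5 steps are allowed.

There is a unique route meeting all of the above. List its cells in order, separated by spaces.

Any route must reach e1 and e2 and still end at b2 within 5 moves, so the order of the required stops is forced.
Route from d1: right to e1, down to e2, 3× left (reaching b2) — 5 moves in all.
Check: all required cells visited; 5 ≤ 5 moves.

d1 e1 e2 d2 c2 b2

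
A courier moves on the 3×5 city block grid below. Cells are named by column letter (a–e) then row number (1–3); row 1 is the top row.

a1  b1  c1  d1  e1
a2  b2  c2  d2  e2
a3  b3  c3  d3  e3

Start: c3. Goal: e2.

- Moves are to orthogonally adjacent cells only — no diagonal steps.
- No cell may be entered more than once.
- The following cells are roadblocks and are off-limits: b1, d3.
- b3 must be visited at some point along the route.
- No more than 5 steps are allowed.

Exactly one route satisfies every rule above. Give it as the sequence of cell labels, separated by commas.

c3, b3, b2, c2, d2, e2

Any route must reach b3 and still end at e2 within 5 moves, so the order of the required stops is forced.
Route from c3: left to b3, up to b2, 3× right (reaching e2) — 5 moves in all.
Check: all required cells visited; 5 ≤ 5 moves.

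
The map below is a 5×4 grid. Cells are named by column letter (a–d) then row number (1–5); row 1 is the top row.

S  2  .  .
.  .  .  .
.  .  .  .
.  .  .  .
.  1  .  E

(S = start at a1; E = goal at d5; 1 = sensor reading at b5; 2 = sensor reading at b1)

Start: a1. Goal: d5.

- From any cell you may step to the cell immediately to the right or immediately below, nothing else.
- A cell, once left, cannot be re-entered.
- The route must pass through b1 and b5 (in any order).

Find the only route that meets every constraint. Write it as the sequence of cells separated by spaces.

a1 b1 b2 b3 b4 b5 c5 d5

Moves only go right or down, so the column and row indices never decrease.
Route from a1: right to b1, 4× down (reaching b5), 2× right (reaching d5) — 7 moves in all.
Check: all required cells visited.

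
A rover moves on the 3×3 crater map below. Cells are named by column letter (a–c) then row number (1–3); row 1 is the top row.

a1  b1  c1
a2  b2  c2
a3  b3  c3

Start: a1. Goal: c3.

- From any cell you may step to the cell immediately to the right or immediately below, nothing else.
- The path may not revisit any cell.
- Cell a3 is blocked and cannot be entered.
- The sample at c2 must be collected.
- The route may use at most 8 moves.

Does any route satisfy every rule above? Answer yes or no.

yes

One route that works: a1 → a2 → b2 → c2 → c3.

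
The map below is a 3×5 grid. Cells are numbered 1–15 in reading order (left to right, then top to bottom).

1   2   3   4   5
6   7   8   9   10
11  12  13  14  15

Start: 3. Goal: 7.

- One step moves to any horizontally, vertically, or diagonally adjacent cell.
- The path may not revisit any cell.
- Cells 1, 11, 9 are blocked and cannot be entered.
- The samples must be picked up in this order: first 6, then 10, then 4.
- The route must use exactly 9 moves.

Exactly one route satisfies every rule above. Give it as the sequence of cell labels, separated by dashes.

3 - 2 - 6 - 12 - 13 - 14 - 10 - 4 - 8 - 7

The waypoints must appear in the order 6, 10, 4, with no cell reused.
Route from 3: left to 2, down-left to 6, down-right to 12, 2× right (reaching 14), up-right to 10, up-left to 4, down-left to 8, left to 7 — 9 moves in all.
Check: order respected (6 at step 2, 10 at step 6, 4 at step 7); 9 moves as required.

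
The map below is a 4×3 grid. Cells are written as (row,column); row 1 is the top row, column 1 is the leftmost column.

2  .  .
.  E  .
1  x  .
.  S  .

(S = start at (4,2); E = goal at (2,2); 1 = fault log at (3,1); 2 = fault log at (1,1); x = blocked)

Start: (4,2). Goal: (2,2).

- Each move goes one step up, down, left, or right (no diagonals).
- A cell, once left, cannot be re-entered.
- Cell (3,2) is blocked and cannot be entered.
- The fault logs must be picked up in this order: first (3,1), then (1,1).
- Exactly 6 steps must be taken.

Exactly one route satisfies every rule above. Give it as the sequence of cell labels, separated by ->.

(4,2) -> (4,1) -> (3,1) -> (2,1) -> (1,1) -> (1,2) -> (2,2)

The waypoints must appear in the order (3,1), (1,1), with no cell reused.
Route from (4,2): left 1 to (4,1), up 3 to (1,1), right 1 to (1,2), down 1 to (2,2) — 6 moves in all.
Check: order respected (1 at step 2, 2 at step 4); 6 moves as required.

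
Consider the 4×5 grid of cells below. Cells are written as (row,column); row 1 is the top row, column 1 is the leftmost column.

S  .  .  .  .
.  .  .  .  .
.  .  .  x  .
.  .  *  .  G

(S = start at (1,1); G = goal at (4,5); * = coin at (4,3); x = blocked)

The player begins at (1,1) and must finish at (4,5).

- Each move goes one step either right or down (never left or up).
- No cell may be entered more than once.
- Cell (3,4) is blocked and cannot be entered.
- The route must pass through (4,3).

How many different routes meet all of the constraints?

A right/down-only route from (1,1) to (4,5) makes exactly 3 down-moves and 4 right-moves in some order.
With no other constraints that would be C(7,3) = 35 routes.
Split at (4,3) and multiply the segment counts (each segment already excludes blocked cells): (1,1)→(4,3): 10; (4,3)→(4,5): 1; product = 10.
That gives 10 routes.

10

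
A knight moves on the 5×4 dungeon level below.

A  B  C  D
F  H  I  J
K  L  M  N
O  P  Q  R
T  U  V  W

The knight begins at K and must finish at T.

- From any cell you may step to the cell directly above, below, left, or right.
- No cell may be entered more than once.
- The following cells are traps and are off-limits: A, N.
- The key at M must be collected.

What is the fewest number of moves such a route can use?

Any route passes through M somewhere between K and T. Summing Manhattan distances along the two legs (K → M → T) gives a lower bound of 2 + 4 = 6 moves.
A route of 6 moves achieves this: K → L → M → Q → V → U → T.
Since 6 matches the lower bound, it is optimal.

6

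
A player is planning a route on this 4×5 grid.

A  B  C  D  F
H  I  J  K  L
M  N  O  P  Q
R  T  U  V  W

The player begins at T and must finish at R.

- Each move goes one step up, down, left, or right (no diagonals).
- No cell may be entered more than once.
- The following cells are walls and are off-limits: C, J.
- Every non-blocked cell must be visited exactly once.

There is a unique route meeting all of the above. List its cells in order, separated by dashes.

T - U - V - W - Q - L - F - D - K - P - O - N - I - B - A - H - M - R

Need to visit all 18 open cells exactly once, starting at T and ending at R.
Route from T: right 3 to W, up 3 to F, left 1 to D, down 2 to P, left 2 to N, up 2 to B, left 1 to A, down 3 to R — 17 moves in all.
Check: all 18 open cells covered.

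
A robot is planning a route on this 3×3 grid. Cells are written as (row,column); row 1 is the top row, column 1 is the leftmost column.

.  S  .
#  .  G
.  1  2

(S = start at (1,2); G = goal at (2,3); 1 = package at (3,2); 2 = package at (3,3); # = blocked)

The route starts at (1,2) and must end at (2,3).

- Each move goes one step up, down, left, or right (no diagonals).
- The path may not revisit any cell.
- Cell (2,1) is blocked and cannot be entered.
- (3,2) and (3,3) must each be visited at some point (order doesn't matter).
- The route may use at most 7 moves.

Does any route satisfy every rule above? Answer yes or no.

One route that works: (1,2) → (2,2) → (3,2) → (3,3) → (2,3).

yes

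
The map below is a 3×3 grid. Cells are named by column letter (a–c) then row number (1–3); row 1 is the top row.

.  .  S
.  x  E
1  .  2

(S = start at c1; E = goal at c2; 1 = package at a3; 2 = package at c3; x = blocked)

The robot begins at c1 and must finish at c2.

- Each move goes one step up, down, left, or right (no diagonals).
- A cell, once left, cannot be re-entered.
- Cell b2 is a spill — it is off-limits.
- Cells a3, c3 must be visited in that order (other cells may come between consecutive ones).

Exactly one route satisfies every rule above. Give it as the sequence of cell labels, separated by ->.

c1 -> b1 -> a1 -> a2 -> a3 -> b3 -> c3 -> c2

The waypoints must appear in the order a3, c3, with no cell reused.
Route from c1: 2× left (reaching a1), 2× down (reaching a3), 2× right (reaching c3), up to c2 — 7 moves in all.
Check: order respected (1 at step 4, 2 at step 6).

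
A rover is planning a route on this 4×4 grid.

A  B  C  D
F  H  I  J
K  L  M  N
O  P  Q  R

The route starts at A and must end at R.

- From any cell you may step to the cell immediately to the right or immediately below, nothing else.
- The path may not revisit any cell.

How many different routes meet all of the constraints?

20

A right/down-only route from A to R makes exactly 3 down-moves and 3 right-moves in some order.
With no other constraints that would be C(6,3) = 20 routes.
That gives 20 routes.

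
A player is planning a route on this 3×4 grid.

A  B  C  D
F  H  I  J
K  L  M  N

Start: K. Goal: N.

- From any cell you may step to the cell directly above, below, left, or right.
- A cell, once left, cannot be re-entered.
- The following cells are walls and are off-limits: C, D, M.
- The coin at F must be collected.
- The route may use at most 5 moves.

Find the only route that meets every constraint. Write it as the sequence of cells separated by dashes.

K - F - H - I - J - N

The 5-move cap with required stops at F leaves no slack for detours.
Route from K: up 1 to F, right 3 to J, down 1 to N — 5 moves in all.
Check: all required cells visited; 5 ≤ 5 moves.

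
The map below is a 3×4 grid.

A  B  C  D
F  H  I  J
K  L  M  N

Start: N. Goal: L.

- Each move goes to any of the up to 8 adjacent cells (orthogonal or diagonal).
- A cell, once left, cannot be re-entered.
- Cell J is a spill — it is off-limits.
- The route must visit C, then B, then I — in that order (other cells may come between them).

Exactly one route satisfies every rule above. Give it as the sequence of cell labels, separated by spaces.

N M H C B I L

The waypoints must appear in the order C, B, I, with no cell reused.
Route from N: left to M, up-left to H, up-right to C, left to B, down-right to I, down-left to L — 6 moves in all.
Check: order respected (C at step 3, B at step 4, I at step 5).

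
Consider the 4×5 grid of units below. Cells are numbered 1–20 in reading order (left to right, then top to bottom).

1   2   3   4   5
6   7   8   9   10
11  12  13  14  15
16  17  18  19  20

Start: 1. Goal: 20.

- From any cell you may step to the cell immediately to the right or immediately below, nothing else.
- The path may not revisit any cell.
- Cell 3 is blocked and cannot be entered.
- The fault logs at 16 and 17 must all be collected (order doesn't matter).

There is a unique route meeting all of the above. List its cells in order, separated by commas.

1, 6, 11, 16, 17, 18, 19, 20

Moves only go right or down, so the column and row indices never decrease.
Route from 1: 3× down (reaching 16), 4× right (reaching 20) — 7 moves in all.
Check: all required cells visited.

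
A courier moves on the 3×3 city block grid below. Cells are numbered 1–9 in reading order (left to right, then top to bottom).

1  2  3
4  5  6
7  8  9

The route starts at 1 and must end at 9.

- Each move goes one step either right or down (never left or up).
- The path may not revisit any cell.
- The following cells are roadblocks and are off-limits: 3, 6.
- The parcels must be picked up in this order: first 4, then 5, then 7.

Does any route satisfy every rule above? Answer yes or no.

no

7 lies to the left of 5, so going from 5 to 7 would need a leftward move — but moves only go right/down, so 5 cannot be visited before 7.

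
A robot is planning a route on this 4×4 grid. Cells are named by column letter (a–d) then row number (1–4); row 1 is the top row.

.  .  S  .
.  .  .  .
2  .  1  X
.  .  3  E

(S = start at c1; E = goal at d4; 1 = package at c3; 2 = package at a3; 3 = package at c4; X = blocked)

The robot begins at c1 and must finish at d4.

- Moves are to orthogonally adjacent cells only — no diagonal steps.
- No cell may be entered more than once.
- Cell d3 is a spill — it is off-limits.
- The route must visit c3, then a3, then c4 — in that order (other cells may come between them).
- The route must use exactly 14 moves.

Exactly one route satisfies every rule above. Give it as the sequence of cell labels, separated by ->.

The waypoints must appear in the order c3, a3, c4, with no cell reused.
Route from c1: right to d1, down to d2, left to c2, down to c3, left to b3, 2× up (reaching b1), left to a1, 3× down (reaching a4), 3× right (reaching d4) — 14 moves in all.
Check: order respected (1 at step 4, 2 at step 10, 3 at step 13); 14 moves as required.

c1 -> d1 -> d2 -> c2 -> c3 -> b3 -> b2 -> b1 -> a1 -> a2 -> a3 -> a4 -> b4 -> c4 -> d4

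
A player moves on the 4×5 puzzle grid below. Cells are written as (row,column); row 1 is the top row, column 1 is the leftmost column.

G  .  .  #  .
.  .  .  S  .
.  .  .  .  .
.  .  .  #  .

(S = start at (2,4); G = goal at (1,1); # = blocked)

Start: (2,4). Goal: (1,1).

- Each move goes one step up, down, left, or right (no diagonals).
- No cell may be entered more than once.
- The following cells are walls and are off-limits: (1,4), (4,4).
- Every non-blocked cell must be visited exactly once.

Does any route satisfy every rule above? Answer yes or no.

no

Cell (1,5) has only one open neighbour but is neither the start nor the goal, so a Hamiltonian route would have to both enter and leave it through the same neighbour — impossible without revisiting.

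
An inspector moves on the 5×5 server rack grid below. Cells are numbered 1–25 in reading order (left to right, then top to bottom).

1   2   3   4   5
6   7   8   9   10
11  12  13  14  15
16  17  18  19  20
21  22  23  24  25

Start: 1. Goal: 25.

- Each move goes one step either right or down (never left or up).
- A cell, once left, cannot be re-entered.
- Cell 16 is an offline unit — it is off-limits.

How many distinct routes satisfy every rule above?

65

A right/down-only route from 1 to 25 makes exactly 4 down-moves and 4 right-moves in some order.
With no other constraints that would be C(8,4) = 70 routes.
Subtract routes through each blocked cell (inclusion–exclusion for overlaps): − through 16: 5 → 65.
That gives 65 routes.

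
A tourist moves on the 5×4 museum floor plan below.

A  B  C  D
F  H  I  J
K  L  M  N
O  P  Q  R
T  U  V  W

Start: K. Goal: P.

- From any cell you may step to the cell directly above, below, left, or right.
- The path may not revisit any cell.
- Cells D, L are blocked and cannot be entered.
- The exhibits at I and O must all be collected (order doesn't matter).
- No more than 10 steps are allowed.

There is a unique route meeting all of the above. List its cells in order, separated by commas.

K, F, H, I, M, Q, V, U, T, O, P

The budget equals the shortest possible length, so every move has to be on a shortest route through the required cells.
Route from K: up to F, 2× right (reaching I), 3× down (reaching V), 2× left (reaching T), up to O, right to P — 10 moves in all.
Check: all required cells visited; 10 ≤ 10 moves.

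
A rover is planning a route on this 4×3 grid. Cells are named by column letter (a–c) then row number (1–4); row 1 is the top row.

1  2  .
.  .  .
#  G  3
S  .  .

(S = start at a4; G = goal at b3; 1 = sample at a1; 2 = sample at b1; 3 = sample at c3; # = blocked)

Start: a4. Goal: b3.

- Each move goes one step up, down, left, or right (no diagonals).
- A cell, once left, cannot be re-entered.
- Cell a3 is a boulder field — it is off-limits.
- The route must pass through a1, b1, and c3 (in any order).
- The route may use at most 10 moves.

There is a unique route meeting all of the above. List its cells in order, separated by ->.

The 10-move cap with required stops at a1, b1, c3 leaves no slack for detours.
Route from a4: 2× right (reaching c4), 3× up (reaching c1), 2× left (reaching a1), down to a2, right to b2, down to b3 — 10 moves in all.
Check: all required cells visited; 10 ≤ 10 moves.

a4 -> b4 -> c4 -> c3 -> c2 -> c1 -> b1 -> a1 -> a2 -> b2 -> b3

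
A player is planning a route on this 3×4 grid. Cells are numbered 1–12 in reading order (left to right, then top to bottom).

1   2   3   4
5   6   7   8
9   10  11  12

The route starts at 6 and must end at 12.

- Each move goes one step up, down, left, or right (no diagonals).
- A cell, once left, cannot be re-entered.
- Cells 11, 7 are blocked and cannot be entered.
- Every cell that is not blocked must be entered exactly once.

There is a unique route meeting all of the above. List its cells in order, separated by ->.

Need to visit all 10 open cells exactly once, starting at 6 and ending at 12.
Cell 9 has only two open neighbours (5 and 10), so the path must pass straight through it: one of those is the cell it's entered from and the other is where it exits.
Route from 6: down 1 to 10, left 1 to 9, up 2 to 1, right 3 to 4, down 2 to 12 — 9 moves in all.
Check: all 10 open cells covered.

6 -> 10 -> 9 -> 5 -> 1 -> 2 -> 3 -> 4 -> 8 -> 12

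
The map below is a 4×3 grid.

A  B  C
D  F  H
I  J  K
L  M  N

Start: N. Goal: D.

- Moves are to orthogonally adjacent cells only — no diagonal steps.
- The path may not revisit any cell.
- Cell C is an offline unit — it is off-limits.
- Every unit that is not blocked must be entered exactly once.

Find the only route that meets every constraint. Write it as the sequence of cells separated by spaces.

N M L I J K H F B A D

Need to visit all 11 open cells exactly once, starting at N and ending at D.
Route from N: 2× left (reaching L), up to I, 2× right (reaching K), up to H, left to F, up to B, left to A, down to D — 10 moves in all.
Check: all 11 open cells covered.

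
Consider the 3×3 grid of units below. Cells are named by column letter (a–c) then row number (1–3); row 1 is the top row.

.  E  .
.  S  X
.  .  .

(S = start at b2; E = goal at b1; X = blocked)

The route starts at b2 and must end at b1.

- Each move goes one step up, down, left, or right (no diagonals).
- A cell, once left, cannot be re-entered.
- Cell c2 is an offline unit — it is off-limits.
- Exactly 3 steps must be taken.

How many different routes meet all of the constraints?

Need simple routes of exactly 3 moves from b2 to b1 (Manhattan distance 1, so 1 moves are spent on a detour and 1 undoing it).
Enumerating: b2 a2 a1 b1.
That gives 1 route.

1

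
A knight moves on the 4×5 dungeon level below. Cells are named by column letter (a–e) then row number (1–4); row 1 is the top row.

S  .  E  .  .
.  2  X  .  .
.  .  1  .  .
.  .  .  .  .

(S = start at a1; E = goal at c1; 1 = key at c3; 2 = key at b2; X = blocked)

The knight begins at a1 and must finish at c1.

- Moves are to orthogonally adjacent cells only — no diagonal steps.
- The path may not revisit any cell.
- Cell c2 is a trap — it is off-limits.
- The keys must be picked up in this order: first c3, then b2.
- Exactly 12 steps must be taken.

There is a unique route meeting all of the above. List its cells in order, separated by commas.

a1, a2, a3, a4, b4, c4, d4, d3, c3, b3, b2, b1, c1

The waypoints must appear in the order c3, b2, with no cell reused.
Route from a1: 3× down (reaching a4), 3× right (reaching d4), up to d3, 2× left (reaching b3), 2× up (reaching b1), right to c1 — 12 moves in all.
Check: order respected (1 at step 8, 2 at step 10); 12 moves as required.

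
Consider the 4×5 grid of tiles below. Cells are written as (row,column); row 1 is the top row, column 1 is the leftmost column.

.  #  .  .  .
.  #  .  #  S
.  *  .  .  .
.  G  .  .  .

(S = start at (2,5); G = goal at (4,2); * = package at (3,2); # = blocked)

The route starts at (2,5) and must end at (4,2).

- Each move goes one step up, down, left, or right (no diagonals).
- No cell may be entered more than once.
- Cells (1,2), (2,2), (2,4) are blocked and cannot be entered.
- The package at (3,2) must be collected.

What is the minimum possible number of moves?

5

Any route passes through (3,2) somewhere between (2,5) and (4,2). Summing Manhattan distances along the two legs ((2,5) → (3,2) → (4,2)) gives a lower bound of 4 + 1 = 5 moves.
A route of 5 moves achieves this: (2,5) → (3,5) → (3,4) → (3,3) → (3,2) → (4,2).
Since 5 matches the lower bound, it is optimal.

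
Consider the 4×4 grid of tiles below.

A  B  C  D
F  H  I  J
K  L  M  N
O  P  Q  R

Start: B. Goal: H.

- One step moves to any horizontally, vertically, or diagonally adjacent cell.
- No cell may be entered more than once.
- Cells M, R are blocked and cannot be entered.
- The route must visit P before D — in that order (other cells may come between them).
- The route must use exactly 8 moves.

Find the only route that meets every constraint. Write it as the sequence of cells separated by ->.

B -> F -> K -> P -> L -> I -> D -> C -> H

The waypoints must appear in the order P, D, with no cell reused.
Route from B: down-left to F, down to K, down-right to P, up to L, 2× up-right (reaching D), left to C, down-left to H — 8 moves in all.
Check: order respected (P at step 3, D at step 6); 8 moves as required.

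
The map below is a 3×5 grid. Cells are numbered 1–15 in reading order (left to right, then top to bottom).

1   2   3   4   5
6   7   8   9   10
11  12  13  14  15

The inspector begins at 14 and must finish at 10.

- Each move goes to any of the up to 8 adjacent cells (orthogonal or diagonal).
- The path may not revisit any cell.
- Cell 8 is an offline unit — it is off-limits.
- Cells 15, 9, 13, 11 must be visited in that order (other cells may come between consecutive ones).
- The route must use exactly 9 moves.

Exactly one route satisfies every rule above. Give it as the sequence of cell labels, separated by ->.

14 -> 15 -> 9 -> 13 -> 12 -> 11 -> 7 -> 3 -> 4 -> 10

The waypoints must appear in the order 15, 9, 13, 11, with no cell reused.
Route from 14: right 1 to 15, up-left 1 to 9, down-left 1 to 13, left 2 to 11, up-right 2 to 3, right 1 to 4, down-right 1 to 10 — 9 moves in all.
Check: order respected (15 at step 1, 9 at step 2, 13 at step 3, 11 at step 5); 9 moves as required.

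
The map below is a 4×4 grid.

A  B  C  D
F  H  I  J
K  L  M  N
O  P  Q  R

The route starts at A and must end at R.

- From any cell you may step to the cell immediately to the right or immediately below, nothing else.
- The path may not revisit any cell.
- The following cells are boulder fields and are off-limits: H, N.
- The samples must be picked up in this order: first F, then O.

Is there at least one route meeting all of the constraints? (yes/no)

One route that works: A → F → K → O → P → Q → R.

yes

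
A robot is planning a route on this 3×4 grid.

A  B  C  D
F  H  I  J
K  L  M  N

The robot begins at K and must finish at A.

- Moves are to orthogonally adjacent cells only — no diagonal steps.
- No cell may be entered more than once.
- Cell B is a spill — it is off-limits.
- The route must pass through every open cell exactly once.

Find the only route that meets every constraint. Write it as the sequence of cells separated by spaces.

K L M N J D C I H F A

Need to visit all 11 open cells exactly once, starting at K and ending at A.
Route from K: right 3 to N, up 2 to D, left 1 to C, down 1 to I, left 2 to F, up 1 to A — 10 moves in all.
Check: all 11 open cells covered.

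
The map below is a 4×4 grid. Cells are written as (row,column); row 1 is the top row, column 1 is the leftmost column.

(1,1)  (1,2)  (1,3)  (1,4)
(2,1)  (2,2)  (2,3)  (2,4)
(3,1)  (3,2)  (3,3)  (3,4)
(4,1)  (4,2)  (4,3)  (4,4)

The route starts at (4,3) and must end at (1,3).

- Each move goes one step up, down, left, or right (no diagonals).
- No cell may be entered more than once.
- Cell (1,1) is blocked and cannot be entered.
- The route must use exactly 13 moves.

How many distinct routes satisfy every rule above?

Need simple routes of exactly 13 moves from (4,3) to (1,3) (Manhattan distance 3, so 5 moves are spent on a detour and 5 undoing it).
Enumerating: (4,3) (4,4) (3,4) (2,4) (2,3) (3,3) (3,2) (4,2) (4,1) (3,1) (2,1) (2,2) (1,2) (1,3) | (4,3) (4,4) (3,4) (3,3) (3,2) (4,2) (4,1) (3,1) (2,1) (2,2) (2,3) (2,4) (1,4) (1,3).
That gives 2 routes.

2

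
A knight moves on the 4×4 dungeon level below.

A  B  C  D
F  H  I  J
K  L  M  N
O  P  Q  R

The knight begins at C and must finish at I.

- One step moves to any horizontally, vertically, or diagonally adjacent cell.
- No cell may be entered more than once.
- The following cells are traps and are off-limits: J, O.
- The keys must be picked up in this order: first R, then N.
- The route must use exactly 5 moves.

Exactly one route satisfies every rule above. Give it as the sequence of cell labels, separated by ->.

C -> H -> M -> R -> N -> I

The waypoints must appear in the order R, N, with no cell reused.
Route from C: down-left 1 to H, down-right 2 to R, up 1 to N, up-left 1 to I — 5 moves in all.
Check: order respected (R at step 3, N at step 4); 5 moves as required.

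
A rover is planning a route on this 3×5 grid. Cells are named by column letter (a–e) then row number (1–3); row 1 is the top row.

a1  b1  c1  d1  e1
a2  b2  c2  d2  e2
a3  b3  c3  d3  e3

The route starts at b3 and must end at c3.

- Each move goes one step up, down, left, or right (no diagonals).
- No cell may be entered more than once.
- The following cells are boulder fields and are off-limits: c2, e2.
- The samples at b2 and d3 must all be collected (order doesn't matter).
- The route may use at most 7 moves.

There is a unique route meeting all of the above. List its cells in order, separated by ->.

Any route must reach b2 and d3 and still end at c3 within 7 moves, so the order of the required stops is forced.
Route from b3: up 2 to b1, right 2 to d1, down 2 to d3, left 1 to c3 — 7 moves in all.
Check: all required cells visited; 7 ≤ 7 moves.

b3 -> b2 -> b1 -> c1 -> d1 -> d2 -> d3 -> c3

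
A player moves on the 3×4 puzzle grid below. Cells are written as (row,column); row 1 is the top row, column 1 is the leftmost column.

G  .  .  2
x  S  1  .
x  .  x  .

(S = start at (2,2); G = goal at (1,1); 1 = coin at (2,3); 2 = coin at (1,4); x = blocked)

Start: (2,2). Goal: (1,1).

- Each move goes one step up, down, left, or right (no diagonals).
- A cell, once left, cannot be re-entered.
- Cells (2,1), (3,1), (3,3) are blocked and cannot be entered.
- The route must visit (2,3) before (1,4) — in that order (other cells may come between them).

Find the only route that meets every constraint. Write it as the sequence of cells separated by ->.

(2,2) -> (2,3) -> (2,4) -> (1,4) -> (1,3) -> (1,2) -> (1,1)

The waypoints must appear in the order (2,3), (1,4), with no cell reused.
Route from (2,2): right 2 to (2,4), up 1 to (1,4), left 3 to (1,1) — 6 moves in all.
Check: order respected (1 at step 1, 2 at step 3).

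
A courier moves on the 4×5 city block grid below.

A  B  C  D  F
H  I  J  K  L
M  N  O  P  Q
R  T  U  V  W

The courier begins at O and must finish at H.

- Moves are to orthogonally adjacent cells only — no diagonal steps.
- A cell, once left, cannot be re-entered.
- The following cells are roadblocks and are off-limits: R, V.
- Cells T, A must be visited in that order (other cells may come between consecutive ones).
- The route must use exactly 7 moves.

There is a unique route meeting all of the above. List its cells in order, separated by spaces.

The waypoints must appear in the order T, A, with no cell reused.
Route from O: down 1 to U, left 1 to T, up 3 to B, left 1 to A, down 1 to H — 7 moves in all.
Check: order respected (T at step 2, A at step 6); 7 moves as required.

O U T N I B A H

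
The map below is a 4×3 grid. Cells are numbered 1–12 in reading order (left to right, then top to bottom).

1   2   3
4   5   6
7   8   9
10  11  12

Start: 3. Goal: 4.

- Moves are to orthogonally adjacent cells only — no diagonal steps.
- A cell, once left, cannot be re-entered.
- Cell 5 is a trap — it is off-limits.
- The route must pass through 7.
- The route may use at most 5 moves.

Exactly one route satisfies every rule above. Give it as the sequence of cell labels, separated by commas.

3, 6, 9, 8, 7, 4

The budget equals the shortest possible length, so every move has to be on a shortest route through the required cells.
Route from 3: down 2 to 9, left 2 to 7, up 1 to 4 — 5 moves in all.
Check: all required cells visited; 5 ≤ 5 moves.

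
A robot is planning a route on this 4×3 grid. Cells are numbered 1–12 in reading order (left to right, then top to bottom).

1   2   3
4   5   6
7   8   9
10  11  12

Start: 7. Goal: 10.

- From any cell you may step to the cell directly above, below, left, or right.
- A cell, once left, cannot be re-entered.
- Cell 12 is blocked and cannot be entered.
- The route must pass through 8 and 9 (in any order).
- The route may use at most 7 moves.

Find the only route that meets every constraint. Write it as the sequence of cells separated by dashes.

7 - 4 - 5 - 6 - 9 - 8 - 11 - 10

The 7-move cap with required stops at 8, 9 leaves no slack for detours.
Route from 7: up to 4, 2× right (reaching 6), down to 9, left to 8, down to 11, left to 10 — 7 moves in all.
Check: all required cells visited; 7 ≤ 7 moves.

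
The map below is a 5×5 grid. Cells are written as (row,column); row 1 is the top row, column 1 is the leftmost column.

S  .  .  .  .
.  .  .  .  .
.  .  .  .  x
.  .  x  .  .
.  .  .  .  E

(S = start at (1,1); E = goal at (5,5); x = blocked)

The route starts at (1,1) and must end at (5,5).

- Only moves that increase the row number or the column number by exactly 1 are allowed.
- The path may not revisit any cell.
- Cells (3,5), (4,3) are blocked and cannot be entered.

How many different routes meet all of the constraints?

25

A right/down-only route from (1,1) to (5,5) makes exactly 4 down-moves and 4 right-moves in some order.
With no other constraints that would be C(8,4) = 70 routes.
Subtract routes through each blocked cell (inclusion–exclusion for overlaps): − through (3,5): 15 − through (4,3): 30 → 25.
That gives 25 routes.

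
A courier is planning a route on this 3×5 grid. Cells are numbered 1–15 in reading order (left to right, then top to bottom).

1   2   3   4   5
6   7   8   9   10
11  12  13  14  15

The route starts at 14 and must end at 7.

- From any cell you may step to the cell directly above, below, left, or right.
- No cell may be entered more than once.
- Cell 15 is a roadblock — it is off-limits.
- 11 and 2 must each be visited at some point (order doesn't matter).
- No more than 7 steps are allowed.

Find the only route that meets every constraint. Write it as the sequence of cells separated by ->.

The 7-move cap with required stops at 11, 2 leaves no slack for detours.
Route from 14: left 3 to 11, up 2 to 1, right 1 to 2, down 1 to 7 — 7 moves in all.
Check: all required cells visited; 7 ≤ 7 moves.

14 -> 13 -> 12 -> 11 -> 6 -> 1 -> 2 -> 7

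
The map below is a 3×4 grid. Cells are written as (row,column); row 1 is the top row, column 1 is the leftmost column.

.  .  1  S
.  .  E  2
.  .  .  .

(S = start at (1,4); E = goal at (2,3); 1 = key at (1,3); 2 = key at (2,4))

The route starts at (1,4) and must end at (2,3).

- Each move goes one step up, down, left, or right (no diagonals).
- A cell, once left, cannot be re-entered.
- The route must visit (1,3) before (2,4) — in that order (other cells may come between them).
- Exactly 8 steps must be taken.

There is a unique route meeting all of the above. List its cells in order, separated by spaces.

The waypoints must appear in the order (1,3), (2,4), with no cell reused.
Route from (1,4): left 2 to (1,2), down 2 to (3,2), right 2 to (3,4), up 1 to (2,4), left 1 to (2,3) — 8 moves in all.
Check: order respected (1 at step 1, 2 at step 7); 8 moves as required.

(1,4) (1,3) (1,2) (2,2) (3,2) (3,3) (3,4) (2,4) (2,3)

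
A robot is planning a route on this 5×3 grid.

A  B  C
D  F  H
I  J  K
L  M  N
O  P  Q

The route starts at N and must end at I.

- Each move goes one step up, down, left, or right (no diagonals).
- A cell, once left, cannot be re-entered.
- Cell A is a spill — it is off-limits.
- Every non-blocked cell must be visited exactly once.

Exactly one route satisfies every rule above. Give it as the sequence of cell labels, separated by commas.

N, Q, P, O, L, M, J, K, H, C, B, F, D, I

Need to visit all 14 open cells exactly once, starting at N and ending at I.
Route from N: down to Q, 2× left (reaching O), up to L, right to M, up to J, right to K, 2× up (reaching C), left to B, down to F, left to D, down to I — 13 moves in all.
Check: all 14 open cells covered.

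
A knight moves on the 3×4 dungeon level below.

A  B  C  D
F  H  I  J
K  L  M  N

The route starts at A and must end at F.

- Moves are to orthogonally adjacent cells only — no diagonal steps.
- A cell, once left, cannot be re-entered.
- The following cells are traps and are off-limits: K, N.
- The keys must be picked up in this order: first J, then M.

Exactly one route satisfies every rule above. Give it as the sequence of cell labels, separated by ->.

The waypoints must appear in the order J, M, with no cell reused.
Route from A: right 3 to D, down 1 to J, left 1 to I, down 1 to M, left 1 to L, up 1 to H, left 1 to F — 9 moves in all.
Check: order respected (J at step 4, M at step 6).

A -> B -> C -> D -> J -> I -> M -> L -> H -> F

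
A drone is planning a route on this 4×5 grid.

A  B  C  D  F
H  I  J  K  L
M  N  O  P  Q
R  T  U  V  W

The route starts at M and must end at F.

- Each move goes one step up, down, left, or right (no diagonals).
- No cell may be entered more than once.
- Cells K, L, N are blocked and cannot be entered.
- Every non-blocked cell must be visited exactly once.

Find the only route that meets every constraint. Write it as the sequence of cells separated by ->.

Need to visit all 17 open cells exactly once, starting at M and ending at F.
Cell T has only two open neighbours (R and U), so the path must pass straight through it: one of those is the cell it's entered from and the other is where it exits.
Route from M: down to R, 4× right (reaching W), up to Q, 2× left (reaching O), up to J, 2× left (reaching H), up to A, 4× right (reaching F) — 16 moves in all.
Check: all 17 open cells covered.

M -> R -> T -> U -> V -> W -> Q -> P -> O -> J -> I -> H -> A -> B -> C -> D -> F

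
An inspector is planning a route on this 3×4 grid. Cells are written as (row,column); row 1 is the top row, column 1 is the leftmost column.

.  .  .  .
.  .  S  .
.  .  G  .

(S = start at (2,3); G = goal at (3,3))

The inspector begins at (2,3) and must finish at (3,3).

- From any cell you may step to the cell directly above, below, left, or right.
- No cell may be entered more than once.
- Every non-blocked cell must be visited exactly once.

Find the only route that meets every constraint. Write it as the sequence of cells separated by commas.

Need to visit all 12 open cells exactly once, starting at (2,3) and ending at (3,3).
Route from (2,3): left to (2,2), down to (3,2), left to (3,1), 2× up (reaching (1,1)), 3× right (reaching (1,4)), 2× down (reaching (3,4)), left to (3,3) — 11 moves in all.
Check: all 12 open cells covered.

(2,3), (2,2), (3,2), (3,1), (2,1), (1,1), (1,2), (1,3), (1,4), (2,4), (3,4), (3,3)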